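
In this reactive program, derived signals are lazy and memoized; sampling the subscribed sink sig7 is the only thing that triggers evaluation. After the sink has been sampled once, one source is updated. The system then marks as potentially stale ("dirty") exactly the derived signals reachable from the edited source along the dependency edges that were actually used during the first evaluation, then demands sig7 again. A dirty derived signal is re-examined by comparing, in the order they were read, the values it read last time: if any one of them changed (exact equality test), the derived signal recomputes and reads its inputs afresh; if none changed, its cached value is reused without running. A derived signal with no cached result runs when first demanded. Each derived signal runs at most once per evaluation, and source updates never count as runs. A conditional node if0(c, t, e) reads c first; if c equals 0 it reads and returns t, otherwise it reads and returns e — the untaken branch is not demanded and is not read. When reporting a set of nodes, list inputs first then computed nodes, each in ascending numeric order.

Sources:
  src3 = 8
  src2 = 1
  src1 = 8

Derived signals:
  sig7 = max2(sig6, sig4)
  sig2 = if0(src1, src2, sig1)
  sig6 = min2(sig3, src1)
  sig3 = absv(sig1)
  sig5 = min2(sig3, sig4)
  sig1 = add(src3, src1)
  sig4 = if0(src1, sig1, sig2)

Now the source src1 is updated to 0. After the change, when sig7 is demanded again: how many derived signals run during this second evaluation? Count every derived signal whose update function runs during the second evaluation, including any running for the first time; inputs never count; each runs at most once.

First demand of the output computes:
  sig1 = add(8, 8) = 16
  sig2 = if0(src1=8 -> else branch sig1) = 16
  sig3 = absv(16) = 16
  sig4 = if0(src1=8 -> else branch sig2) = 16
  sig6 = min2(16, 8) = 8
  sig7 = max2(8, 16) = 16

After the edit, cleaning proceeds:
  sig1: a read changed (src1 8->0) — executes, giving 8.
  sig2: stays stale; no demand reaches it after the flip.
  sig3: a read changed (sig1 16->8) — executes, giving 8.
  sig4: a read changed (src1 8->0) — executes, giving 8.
  sig6: a read changed (sig3 16->8; src1 8->0) — executes, giving 0.
  sig7: a read changed (sig6 8->0; sig4 16->8) — executes, giving 8.

Note the branch switch — demand abandons sig2, which is never re-examined.

5 derived signals run: sig1, sig3, sig4, sig6, sig7.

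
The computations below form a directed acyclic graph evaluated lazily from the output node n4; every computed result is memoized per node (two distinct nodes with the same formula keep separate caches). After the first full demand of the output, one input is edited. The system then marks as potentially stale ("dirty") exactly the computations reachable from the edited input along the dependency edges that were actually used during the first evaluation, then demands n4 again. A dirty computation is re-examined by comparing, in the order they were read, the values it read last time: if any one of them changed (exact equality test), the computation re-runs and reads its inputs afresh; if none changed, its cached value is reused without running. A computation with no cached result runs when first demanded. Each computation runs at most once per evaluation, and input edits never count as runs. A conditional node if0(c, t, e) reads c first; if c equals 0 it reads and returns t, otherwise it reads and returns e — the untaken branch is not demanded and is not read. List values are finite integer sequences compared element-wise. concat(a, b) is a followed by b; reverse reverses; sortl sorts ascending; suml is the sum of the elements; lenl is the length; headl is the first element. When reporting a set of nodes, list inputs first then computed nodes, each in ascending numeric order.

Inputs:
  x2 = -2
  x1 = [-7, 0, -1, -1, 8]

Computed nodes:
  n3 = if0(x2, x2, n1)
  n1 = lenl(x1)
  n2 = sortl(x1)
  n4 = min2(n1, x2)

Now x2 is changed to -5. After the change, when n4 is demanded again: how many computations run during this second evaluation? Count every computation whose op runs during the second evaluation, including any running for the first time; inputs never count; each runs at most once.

First demand of the output computes:
  n1 = lenl([-7, 0, -1, -1, 8]) = 5
  n4 = min2(5, -2) = -2

After the edit, cleaning proceeds:
  n4: a read changed (x2 -2->-5) — executes, giving -5.

1 computations run: n4.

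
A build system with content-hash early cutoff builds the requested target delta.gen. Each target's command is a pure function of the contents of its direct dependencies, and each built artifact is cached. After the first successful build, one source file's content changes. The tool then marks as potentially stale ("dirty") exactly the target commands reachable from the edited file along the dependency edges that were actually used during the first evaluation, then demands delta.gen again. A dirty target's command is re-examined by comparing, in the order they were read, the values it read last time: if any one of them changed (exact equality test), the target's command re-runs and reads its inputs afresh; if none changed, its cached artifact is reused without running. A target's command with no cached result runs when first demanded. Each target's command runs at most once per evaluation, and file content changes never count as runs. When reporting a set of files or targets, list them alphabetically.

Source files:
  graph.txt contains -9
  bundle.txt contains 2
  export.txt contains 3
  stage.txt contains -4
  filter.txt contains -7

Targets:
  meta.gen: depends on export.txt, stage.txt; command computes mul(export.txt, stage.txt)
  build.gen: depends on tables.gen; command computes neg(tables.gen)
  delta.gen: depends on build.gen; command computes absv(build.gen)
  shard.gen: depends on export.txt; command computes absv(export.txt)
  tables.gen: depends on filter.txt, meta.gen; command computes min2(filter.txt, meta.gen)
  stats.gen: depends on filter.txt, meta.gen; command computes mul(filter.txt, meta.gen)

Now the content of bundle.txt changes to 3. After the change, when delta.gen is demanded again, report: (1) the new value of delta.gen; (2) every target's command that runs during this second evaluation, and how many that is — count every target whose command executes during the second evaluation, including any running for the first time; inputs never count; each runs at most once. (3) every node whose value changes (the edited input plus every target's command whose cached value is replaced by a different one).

First evaluation (everything demanded from the output):
  meta.gen = mul(3, -4) = -12
  tables.gen = min2(-7, -12) = -12
  build.gen = neg(-12) = 12
  delta.gen = absv(12) = 12

Propagation after the edit:
  bundle.txt feeds no computation that the output demands — nothing is marked dirty and nothing runs.

Key observation: bundle.txt is never demanded by the output, so the edit triggers no recomputation at all.

New value of delta.gen: 12.
Target commands that run: none — 0 in total.
Values that change: bundle.txt.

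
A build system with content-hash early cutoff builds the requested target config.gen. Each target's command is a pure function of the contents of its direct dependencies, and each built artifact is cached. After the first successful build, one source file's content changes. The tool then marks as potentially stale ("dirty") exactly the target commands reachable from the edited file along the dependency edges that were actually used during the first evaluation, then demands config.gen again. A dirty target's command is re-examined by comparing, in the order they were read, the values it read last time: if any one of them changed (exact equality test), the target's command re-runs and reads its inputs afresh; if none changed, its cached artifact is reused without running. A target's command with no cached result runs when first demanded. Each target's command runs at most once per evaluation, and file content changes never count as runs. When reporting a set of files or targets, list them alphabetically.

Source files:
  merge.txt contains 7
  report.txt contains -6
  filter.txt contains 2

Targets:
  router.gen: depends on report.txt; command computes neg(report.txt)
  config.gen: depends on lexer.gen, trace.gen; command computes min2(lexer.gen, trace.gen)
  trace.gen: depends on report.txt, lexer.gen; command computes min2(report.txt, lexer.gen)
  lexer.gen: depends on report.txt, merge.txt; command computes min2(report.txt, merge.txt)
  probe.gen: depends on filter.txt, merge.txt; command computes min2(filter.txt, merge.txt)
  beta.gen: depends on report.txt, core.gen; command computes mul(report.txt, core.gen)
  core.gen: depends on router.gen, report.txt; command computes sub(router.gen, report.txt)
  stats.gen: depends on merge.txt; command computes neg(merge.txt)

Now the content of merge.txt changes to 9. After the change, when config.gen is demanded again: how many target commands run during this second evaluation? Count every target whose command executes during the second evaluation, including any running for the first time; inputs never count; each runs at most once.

First evaluation (everything demanded from the output):
  lexer.gen = min2(-6, 7) = -6
  trace.gen = min2(-6, -6) = -6
  config.gen = min2(-6, -6) = -6

Propagation after the edit:
  lexer.gen: runs — merge.txt 7->9; result -6 (same value as before).
  trace.gen: checked — values it read are unchanged (report.txt unchanged, lexer.gen unchanged); reused cached -6 without running.
  config.gen: checked — values it read are unchanged (lexer.gen unchanged, trace.gen unchanged); reused cached -6 without running.

Key observation: the change is absorbed at lexer.gen — it re-runs but produces the same value, and the output's value is unchanged.

Target commands that run: lexer.gen — 1 in total.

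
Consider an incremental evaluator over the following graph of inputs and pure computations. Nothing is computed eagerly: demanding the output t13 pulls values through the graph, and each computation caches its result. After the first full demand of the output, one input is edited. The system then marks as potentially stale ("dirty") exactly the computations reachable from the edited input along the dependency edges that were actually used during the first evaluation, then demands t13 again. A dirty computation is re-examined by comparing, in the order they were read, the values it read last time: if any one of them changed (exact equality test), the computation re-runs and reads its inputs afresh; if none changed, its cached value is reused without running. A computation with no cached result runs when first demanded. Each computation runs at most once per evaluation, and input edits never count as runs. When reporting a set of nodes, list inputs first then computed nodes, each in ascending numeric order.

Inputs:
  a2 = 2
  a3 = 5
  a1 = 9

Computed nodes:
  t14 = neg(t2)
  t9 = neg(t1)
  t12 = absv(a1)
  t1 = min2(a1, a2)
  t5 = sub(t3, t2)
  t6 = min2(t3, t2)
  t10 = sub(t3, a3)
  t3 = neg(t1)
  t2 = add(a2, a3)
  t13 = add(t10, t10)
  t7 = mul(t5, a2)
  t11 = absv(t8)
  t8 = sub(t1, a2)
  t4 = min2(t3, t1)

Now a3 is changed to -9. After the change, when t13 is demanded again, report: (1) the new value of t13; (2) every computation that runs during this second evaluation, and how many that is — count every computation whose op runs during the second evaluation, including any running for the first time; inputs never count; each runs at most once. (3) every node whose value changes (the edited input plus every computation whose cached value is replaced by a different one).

t13 now evaluates to 14.
Run set: t10, t13 (2 run).
Changed values: a3, t10, t13.

Initial pass — values computed on the first demand:
  t1 = min2(9, 2) = 2
  t3 = neg(2) = -2
  t10 = sub(-2, 5) = -7
  t13 = add(-7, -7) = -14

Second demand — change propagation:
  t10: re-runs because a3 5->-9; new result 7.
  t13: re-runs because t10 -7->7; t10 -7->7; new result 14.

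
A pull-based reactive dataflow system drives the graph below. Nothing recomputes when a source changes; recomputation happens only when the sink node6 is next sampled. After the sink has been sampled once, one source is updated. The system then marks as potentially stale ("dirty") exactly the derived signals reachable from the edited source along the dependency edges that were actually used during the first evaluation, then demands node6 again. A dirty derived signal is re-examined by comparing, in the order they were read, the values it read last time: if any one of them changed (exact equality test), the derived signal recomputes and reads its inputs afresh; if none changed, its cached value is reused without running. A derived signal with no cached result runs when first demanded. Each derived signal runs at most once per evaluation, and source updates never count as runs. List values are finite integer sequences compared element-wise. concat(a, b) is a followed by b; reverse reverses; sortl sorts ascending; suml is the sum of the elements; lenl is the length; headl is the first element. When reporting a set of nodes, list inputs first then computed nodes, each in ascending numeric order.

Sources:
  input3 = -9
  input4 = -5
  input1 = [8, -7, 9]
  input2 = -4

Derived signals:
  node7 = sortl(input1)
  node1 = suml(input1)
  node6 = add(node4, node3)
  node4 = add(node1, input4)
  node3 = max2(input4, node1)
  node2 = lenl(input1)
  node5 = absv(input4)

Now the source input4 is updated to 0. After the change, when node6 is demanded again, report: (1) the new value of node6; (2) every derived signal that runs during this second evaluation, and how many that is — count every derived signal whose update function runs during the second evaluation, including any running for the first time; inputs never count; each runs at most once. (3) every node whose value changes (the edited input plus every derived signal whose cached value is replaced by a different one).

First evaluation (everything demanded from the output):
  node1 = suml([8, -7, 9]) = 10
  node3 = max2(-5, 10) = 10
  node4 = add(10, -5) = 5
  node6 = add(5, 10) = 15

Propagation after the edit:
  node3: runs — input4 -5->0; result 10 (same value as before).
  node4: runs — input4 -5->0; result 10.
  node6: runs — node4 5->10; result 20.

New value of node6: 20.
Derived signals that run: node3, node4, node6 — 3 in total.
Values that change: input4, node4, node6.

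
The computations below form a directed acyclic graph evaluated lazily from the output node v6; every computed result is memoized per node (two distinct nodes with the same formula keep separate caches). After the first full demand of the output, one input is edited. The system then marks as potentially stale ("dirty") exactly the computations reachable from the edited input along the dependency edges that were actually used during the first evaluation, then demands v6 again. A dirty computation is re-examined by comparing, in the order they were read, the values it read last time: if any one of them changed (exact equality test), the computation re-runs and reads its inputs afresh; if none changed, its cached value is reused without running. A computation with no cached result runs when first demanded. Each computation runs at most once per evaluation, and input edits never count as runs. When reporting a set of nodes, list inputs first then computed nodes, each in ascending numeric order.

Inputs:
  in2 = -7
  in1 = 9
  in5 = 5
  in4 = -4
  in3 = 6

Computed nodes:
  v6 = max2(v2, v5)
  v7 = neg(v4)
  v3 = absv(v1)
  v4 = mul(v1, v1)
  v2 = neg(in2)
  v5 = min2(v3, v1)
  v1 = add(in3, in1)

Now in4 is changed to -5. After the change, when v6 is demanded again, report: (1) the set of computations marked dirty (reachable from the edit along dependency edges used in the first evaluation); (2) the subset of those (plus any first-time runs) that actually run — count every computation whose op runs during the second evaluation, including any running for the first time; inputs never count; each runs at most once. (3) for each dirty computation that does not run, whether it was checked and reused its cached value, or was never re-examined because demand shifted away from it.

The edit dirties: none.
0 computations run: none.
No dirty computation escaped a run.
Note the shortcut — nothing in the graph depends on in4 at all, so no recomputation happens.

First demand of the output computes:
  v1 = add(6, 9) = 15
  v2 = neg(-7) = 7
  v3 = absv(15) = 15
  v5 = min2(15, 15) = 15
  v6 = max2(7, 15) = 15

After the edit, cleaning proceeds:
  no node depends on in4 at all; the second demand re-runs nothing.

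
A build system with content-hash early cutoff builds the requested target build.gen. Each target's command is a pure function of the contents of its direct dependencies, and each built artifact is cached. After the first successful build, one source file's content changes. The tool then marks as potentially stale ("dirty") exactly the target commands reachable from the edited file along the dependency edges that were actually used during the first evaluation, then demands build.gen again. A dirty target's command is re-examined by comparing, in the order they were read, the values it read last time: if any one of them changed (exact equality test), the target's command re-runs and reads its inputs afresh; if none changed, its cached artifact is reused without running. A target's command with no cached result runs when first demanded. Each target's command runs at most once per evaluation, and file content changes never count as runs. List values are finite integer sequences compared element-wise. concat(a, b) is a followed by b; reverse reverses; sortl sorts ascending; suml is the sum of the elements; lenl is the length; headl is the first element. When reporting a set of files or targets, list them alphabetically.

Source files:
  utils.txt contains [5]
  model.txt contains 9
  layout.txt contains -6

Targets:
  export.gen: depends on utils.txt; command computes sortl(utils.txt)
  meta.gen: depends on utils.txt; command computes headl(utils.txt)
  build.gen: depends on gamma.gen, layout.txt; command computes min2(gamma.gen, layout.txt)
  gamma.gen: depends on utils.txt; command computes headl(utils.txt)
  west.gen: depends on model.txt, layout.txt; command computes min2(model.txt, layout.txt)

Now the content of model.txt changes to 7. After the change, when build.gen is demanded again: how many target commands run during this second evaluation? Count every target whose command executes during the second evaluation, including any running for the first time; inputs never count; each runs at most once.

Target commands that run: none — 0 in total.
Key observation: model.txt is never demanded by the output, so the edit triggers no recomputation at all.

First evaluation (everything demanded from the output):
  gamma.gen = headl([5]) = 5
  build.gen = min2(5, -6) = -6

Propagation after the edit:
  model.txt feeds no computation that the output demands — nothing is marked dirty and nothing runs.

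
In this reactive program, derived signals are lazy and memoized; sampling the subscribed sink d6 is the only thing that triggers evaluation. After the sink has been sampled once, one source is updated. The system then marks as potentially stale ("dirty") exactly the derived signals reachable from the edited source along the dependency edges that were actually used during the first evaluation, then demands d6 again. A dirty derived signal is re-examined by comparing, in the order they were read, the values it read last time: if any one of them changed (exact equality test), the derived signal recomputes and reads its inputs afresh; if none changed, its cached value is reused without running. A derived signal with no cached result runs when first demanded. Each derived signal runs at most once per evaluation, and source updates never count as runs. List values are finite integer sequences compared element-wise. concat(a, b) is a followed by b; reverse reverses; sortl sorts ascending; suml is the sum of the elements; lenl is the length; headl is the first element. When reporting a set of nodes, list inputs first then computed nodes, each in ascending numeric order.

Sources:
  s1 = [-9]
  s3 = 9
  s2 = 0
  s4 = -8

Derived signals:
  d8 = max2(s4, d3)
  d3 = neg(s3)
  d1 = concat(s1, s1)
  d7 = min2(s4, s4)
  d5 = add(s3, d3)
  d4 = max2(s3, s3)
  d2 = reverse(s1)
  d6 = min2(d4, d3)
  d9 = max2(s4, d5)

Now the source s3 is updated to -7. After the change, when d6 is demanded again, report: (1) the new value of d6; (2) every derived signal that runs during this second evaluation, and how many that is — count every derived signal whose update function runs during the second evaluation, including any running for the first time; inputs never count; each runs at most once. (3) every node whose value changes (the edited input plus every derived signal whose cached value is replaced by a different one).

Demanding d6 again yields -7.
3 derived signals run: d3, d4, d6.
The nodes whose values change: s3, d3, d4, d6.

First demand of the output computes:
  d3 = neg(9) = -9
  d4 = max2(9, 9) = 9
  d6 = min2(9, -9) = -9

After the edit, cleaning proceeds:
  d3: a read changed (s3 9->-7) — executes, giving 7.
  d4: a read changed (s3 9->-7; s3 9->-7) — executes, giving -7.
  d6: a read changed (d4 9->-7; d3 -9->7) — executes, giving -7.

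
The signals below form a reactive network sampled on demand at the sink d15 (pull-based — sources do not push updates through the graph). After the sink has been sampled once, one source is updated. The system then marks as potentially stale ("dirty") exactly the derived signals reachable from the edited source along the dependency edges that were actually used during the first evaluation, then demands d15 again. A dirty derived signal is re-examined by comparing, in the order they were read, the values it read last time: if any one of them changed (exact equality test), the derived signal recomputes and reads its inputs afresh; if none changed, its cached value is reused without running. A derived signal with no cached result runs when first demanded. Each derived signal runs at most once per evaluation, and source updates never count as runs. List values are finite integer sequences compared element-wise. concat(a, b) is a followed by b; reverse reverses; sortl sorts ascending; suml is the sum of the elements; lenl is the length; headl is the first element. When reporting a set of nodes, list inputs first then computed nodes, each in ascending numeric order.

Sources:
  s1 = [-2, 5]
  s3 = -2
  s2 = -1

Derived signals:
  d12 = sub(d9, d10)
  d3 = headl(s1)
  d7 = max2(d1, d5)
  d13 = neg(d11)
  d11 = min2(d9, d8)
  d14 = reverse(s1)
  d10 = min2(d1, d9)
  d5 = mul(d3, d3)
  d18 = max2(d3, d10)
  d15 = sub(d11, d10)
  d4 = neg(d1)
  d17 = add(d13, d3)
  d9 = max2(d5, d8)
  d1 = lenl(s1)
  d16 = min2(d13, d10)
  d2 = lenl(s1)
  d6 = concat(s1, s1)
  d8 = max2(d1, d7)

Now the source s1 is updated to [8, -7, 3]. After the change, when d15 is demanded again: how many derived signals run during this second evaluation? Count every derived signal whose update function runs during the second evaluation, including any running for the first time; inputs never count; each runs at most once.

Initial pass — values computed on the first demand:
  d1 = lenl([-2, 5]) = 2
  d3 = headl([-2, 5]) = -2
  d5 = mul(-2, -2) = 4
  d7 = max2(2, 4) = 4
  d8 = max2(2, 4) = 4
  d9 = max2(4, 4) = 4
  d10 = min2(2, 4) = 2
  d11 = min2(4, 4) = 4
  d15 = sub(4, 2) = 2

Second demand — change propagation:
  d1: re-runs because s1 [-2, 5]->[8, -7, 3]; new result 3.
  d3: re-runs because s1 [-2, 5]->[8, -7, 3]; new result 8.
  d5: re-runs because d3 -2->8; d3 -2->8; new result 64.
  d7: re-runs because d1 2->3; d5 4->64; new result 64.
  d8: re-runs because d1 2->3; d7 4->64; new result 64.
  d9: re-runs because d5 4->64; d8 4->64; new result 64.
  d10: re-runs because d1 2->3; d9 4->64; new result 3.
  d11: re-runs because d9 4->64; d8 4->64; new result 64.
  d15: re-runs because d11 4->64; d10 2->3; new result 61.

Run set: d1, d3, d5, d7, d8, d9, d10, d11, d15 (9 run).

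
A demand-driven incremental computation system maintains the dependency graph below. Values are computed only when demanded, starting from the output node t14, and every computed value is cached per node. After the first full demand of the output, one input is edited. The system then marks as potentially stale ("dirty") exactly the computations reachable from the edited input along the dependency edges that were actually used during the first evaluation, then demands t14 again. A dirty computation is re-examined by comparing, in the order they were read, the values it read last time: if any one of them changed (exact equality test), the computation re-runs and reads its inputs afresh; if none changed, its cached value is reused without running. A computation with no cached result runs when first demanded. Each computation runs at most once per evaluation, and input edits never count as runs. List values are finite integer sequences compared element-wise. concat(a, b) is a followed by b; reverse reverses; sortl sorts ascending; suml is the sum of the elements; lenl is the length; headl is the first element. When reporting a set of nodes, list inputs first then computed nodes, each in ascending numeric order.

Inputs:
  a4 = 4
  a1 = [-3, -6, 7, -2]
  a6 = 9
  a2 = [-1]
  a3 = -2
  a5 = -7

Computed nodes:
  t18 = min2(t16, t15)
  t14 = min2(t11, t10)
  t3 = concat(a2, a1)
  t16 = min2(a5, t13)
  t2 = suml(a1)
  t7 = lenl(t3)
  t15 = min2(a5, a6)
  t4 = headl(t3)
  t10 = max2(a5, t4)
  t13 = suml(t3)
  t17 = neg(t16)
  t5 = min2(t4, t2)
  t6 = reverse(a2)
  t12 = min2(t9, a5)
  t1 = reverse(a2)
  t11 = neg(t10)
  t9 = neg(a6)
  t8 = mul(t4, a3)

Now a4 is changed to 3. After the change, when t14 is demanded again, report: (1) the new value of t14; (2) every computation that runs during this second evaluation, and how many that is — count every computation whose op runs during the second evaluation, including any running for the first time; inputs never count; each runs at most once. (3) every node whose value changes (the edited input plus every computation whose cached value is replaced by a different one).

First evaluation (everything demanded from the output):
  t3 = concat([-1], [-3, -6, 7, -2]) = [-1, -3, -6, 7, -2]
  t4 = headl([-1, -3, -6, 7, -2]) = -1
  t10 = max2(-7, -1) = -1
  t11 = neg(-1) = 1
  t14 = min2(1, -1) = -1

Propagation after the edit:
  a4 feeds no computation that the output demands — nothing is marked dirty and nothing runs.

Key observation: a4 is never demanded by the output, so the edit triggers no recomputation at all.

New value of t14: -1.
Computations that run: none — 0 in total.
Values that change: a4.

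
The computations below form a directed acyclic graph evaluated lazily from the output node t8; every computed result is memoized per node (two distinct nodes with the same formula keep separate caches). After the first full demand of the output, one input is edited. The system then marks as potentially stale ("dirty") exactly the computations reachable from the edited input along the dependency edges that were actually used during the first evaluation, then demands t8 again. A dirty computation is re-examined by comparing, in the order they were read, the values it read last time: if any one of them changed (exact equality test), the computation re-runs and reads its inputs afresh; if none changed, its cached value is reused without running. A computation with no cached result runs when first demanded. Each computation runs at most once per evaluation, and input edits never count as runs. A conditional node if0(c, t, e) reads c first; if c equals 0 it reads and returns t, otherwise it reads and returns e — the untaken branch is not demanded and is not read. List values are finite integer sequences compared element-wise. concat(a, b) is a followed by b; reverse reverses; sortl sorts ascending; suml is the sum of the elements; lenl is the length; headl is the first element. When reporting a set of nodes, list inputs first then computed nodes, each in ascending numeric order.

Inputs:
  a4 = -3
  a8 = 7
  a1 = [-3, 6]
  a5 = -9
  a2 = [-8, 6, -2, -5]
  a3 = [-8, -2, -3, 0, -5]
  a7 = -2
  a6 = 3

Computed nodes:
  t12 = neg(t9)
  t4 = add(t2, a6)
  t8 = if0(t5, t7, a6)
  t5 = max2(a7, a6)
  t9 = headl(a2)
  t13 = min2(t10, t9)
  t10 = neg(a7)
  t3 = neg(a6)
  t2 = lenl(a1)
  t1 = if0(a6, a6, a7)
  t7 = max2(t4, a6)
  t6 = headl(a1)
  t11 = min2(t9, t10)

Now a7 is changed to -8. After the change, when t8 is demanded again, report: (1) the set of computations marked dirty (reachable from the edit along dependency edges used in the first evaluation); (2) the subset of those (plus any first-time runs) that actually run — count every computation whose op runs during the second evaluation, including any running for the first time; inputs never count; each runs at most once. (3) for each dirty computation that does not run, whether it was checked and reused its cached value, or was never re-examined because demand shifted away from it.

The edit dirties: t5, t8.
1 computations run: t5.
Cache hits after checking: t8.
Note the absorption at t5: it re-runs yet its value is the same, leaving the output's value untouched.

First demand of the output computes:
  t5 = max2(-2, 3) = 3
  t8 = if0(t5=3 -> else branch a6) = 3

After the edit, cleaning proceeds:
  t5: a read changed (a7 -2->-8) — executes, giving 3 — identical to its old value.
  t8: dirty, but its reads are unchanged (t5 unchanged, a6 unchanged); cached 3 stands.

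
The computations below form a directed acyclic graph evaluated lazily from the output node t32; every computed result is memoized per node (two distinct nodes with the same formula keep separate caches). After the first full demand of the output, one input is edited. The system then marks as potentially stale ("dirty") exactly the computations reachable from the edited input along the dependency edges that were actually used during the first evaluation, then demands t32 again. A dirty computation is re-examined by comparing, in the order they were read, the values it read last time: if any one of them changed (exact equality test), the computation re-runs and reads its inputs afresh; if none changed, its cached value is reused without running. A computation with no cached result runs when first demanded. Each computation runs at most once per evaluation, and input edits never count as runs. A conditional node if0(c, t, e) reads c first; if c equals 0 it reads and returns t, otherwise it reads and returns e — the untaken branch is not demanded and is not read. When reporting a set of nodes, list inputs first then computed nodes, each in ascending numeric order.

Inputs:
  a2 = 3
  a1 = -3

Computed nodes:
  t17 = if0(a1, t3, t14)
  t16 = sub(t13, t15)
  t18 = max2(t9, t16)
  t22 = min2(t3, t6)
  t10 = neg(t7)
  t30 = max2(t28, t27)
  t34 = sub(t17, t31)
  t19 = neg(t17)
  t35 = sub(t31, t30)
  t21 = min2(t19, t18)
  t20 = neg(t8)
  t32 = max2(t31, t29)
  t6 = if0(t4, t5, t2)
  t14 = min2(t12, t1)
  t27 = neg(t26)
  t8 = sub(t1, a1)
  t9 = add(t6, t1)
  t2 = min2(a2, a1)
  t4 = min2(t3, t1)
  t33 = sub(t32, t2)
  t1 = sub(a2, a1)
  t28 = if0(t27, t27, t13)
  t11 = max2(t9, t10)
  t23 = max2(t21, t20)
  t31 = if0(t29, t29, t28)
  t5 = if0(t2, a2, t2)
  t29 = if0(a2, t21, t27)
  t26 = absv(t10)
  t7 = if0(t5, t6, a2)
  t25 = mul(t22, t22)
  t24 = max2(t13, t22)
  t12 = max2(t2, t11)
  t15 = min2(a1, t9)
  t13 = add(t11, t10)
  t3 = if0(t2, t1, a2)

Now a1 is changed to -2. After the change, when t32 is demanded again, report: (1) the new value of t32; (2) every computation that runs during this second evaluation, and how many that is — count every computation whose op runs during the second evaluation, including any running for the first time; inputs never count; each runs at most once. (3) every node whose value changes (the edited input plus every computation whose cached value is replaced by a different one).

First demand of the output computes:
  t1 = sub(3, -3) = 6
  t2 = min2(3, -3) = -3
  t3 = if0(t2=-3 -> else branch a2) = 3
  t4 = min2(3, 6) = 3
  t5 = if0(t2=-3 -> else branch t2) = -3
  t6 = if0(t4=3 -> else branch t2) = -3
  t7 = if0(t5=-3 -> else branch a2) = 3
  t9 = add(-3, 6) = 3
  t10 = neg(3) = -3
  t11 = max2(3, -3) = 3
  t13 = add(3, -3) = 0
  t26 = absv(-3) = 3
  t27 = neg(3) = -3
  t28 = if0(t27=-3 -> else branch t13) = 0
  t29 = if0(a2=3 -> else branch t27) = -3
  t31 = if0(t29=-3 -> else branch t28) = 0
  t32 = max2(0, -3) = 0

After the edit, cleaning proceeds:
  t1: a read changed (a1 -3->-2) — executes, giving 5.
  t2: a read changed (a1 -3->-2) — executes, giving -2.
  t3: a read changed (t2 -3->-2) — executes, giving 3 — identical to its old value.
  t4: a read changed (t1 6->5) — executes, giving 3 — identical to its old value.
  t5: a read changed (t2 -3->-2; t2 -3->-2) — executes, giving -2.
  t6: a read changed (t2 -3->-2) — executes, giving -2.
  t7: a read changed (t5 -3->-2) — executes, giving 3 — identical to its old value.
  t9: a read changed (t6 -3->-2; t1 6->5) — executes, giving 3 — identical to its old value.
  t10: dirty, but its reads are unchanged (t7 unchanged); cached -3 stands.
  t11: dirty, but its reads are unchanged (t9 unchanged, t10 unchanged); cached 3 stands.
  t13: dirty, but its reads are unchanged (t11 unchanged, t10 unchanged); cached 0 stands.
  t26: dirty, but its reads are unchanged (t10 unchanged); cached 3 stands.
  t27: dirty, but its reads are unchanged (t26 unchanged); cached -3 stands.
  t28: dirty, but its reads are unchanged (t27 unchanged, t13 unchanged); cached 0 stands.
  t29: dirty, but its reads are unchanged (a2 unchanged, t27 unchanged); cached -3 stands.
  t31: dirty, but its reads are unchanged (t29 unchanged, t28 unchanged); cached 0 stands.
  t32: dirty, but its reads are unchanged (t31 unchanged, t29 unchanged); cached 0 stands.

Note where the cutoff bites: t10 is checked, finds nothing changed, and keeps its cache.

Demanding t32 again yields 0.
8 computations run: t1, t2, t3, t4, t5, t6, t7, t9.
The nodes whose values change: a1, t1, t2, t5, t6.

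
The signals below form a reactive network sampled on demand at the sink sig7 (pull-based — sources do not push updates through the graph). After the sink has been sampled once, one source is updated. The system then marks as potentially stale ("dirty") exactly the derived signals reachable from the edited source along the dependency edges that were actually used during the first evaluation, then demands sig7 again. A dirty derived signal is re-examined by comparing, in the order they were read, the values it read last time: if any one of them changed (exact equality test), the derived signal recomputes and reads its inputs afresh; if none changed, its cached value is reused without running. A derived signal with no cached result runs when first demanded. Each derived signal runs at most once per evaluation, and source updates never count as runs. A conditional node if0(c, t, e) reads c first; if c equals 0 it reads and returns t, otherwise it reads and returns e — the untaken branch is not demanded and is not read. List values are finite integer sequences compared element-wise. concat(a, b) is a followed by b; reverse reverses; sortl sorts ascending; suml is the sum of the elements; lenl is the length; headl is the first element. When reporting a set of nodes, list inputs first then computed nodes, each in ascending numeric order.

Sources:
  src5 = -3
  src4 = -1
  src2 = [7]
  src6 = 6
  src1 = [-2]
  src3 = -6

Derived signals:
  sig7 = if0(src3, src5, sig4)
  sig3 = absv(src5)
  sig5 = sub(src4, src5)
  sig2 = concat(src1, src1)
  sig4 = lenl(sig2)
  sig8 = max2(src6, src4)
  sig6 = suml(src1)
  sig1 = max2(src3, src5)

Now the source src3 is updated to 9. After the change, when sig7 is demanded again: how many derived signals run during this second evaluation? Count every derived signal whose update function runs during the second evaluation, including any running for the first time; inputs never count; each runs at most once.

Initial pass — values computed on the first demand:
  sig2 = concat([-2], [-2]) = [-2, -2]
  sig4 = lenl([-2, -2]) = 2
  sig7 = if0(src3=-6 -> else branch sig4) = 2

Second demand — change propagation:
  sig7: re-runs because src3 -6->9; new result 2 (unchanged).

Run set: sig7 (1 run).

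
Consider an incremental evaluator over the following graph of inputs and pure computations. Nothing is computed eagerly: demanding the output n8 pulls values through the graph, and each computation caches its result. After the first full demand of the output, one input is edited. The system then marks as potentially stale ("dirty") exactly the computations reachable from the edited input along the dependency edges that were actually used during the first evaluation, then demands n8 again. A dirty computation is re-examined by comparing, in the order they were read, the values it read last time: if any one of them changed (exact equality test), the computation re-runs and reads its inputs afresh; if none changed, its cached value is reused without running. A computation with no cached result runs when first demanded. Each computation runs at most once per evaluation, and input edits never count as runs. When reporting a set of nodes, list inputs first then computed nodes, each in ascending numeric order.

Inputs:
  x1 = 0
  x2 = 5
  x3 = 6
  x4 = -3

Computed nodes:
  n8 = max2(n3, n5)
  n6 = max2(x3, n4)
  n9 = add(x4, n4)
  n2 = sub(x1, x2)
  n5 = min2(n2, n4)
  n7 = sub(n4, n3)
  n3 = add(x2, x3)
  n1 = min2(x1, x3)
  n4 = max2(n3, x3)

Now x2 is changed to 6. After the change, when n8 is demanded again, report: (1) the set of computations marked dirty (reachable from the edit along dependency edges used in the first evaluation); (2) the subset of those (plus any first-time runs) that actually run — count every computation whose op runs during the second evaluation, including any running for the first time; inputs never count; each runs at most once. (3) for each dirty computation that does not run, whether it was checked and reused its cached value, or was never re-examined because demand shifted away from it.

Initial pass — values computed on the first demand:
  n2 = sub(0, 5) = -5
  n3 = add(5, 6) = 11
  n4 = max2(11, 6) = 11
  n5 = min2(-5, 11) = -5
  n8 = max2(11, -5) = 11

Second demand — change propagation:
  n2: re-runs because x2 5->6; new result -6.
  n3: re-runs because x2 5->6; new result 12.
  n4: re-runs because n3 11->12; new result 12.
  n5: re-runs because n2 -5->-6; n4 11->12; new result -6.
  n8: re-runs because n3 11->12; n5 -5->-6; new result 12.

Dirty set: n2, n3, n4, n5, n8.
Run set: n2, n3, n4, n5, n8 (5 run).
All dirty computations ended up running.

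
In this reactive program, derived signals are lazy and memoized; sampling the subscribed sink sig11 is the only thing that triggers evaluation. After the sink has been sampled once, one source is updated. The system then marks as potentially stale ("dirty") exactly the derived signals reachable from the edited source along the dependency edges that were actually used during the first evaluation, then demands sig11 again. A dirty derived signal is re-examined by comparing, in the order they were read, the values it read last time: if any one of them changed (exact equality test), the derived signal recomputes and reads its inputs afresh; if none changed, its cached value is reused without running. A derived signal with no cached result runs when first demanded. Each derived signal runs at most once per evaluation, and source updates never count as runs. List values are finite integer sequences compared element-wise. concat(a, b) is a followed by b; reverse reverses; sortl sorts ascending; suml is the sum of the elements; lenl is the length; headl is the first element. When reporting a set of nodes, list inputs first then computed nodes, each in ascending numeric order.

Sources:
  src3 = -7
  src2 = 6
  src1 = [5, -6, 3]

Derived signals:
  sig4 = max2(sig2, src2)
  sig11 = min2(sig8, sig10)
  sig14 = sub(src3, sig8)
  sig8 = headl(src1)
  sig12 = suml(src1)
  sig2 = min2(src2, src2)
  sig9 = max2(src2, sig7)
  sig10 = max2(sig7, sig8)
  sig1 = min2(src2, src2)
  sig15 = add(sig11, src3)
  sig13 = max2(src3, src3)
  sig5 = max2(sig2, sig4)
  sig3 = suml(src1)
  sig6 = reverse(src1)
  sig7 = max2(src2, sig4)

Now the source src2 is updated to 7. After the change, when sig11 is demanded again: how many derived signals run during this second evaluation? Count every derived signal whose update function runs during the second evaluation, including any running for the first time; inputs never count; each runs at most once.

First demand of the output computes:
  sig2 = min2(6, 6) = 6
  sig4 = max2(6, 6) = 6
  sig7 = max2(6, 6) = 6
  sig8 = headl([5, -6, 3]) = 5
  sig10 = max2(6, 5) = 6
  sig11 = min2(5, 6) = 5

After the edit, cleaning proceeds:
  sig2: a read changed (src2 6->7; src2 6->7) — executes, giving 7.
  sig4: a read changed (sig2 6->7; src2 6->7) — executes, giving 7.
  sig7: a read changed (src2 6->7; sig4 6->7) — executes, giving 7.
  sig10: a read changed (sig7 6->7) — executes, giving 7.
  sig11: a read changed (sig10 6->7) — executes, giving 5 — identical to its old value.

5 derived signals run: sig2, sig4, sig7, sig10, sig11.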